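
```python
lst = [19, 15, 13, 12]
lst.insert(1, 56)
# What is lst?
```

[19, 56, 15, 13, 12]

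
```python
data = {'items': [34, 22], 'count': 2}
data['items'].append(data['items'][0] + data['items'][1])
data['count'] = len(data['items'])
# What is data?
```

After line 1: data = {'items': [34, 22], 'count': 2}
After line 2 (append 34 + 22 = 56): data = {'items': [34, 22, 56], 'count': 2}
After line 3 (count = len(items) = 3): data = {'items': [34, 22, 56], 'count': 3}

{'items': [34, 22, 56], 'count': 3}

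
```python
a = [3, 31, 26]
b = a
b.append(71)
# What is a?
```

After line 1: a = [3, 31, 26]
After line 2 (b = a is an alias, same object): a = [3, 31, 26], b = [3, 31, 26]
After line 3 (b.append mutates the shared list): a = [3, 31, 26, 71], b = [3, 31, 26, 71]

[3, 31, 26, 71]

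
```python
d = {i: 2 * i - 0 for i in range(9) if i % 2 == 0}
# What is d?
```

{0: 0, 2: 4, 4: 8, 6: 12, 8: 16}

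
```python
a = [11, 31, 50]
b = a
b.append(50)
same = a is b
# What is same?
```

After line 1: a = [11, 31, 50]
After line 2 (b = a is an alias, same object): a = [11, 31, 50], b = [11, 31, 50]
After line 3 (b.append mutates the shared list): a = [11, 31, 50, 50], b = [11, 31, 50, 50]
After line 4 (same = a is b; same object -> True): same = True

True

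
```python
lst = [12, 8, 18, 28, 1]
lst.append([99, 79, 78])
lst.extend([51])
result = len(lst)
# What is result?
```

After line 1: lst = [12, 8, 18, 28, 1]
After line 2 (append adds [99, 79, 78] as single element): lst = [12, 8, 18, 28, 1, [99, 79, 78]]
After line 3 (extend unpacks [51], adds 51): lst = [12, 8, 18, 28, 1, [99, 79, 78], 51]
After line 4: result = len(lst) = 7

7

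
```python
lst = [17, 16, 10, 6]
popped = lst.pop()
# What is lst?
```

[17, 16, 10]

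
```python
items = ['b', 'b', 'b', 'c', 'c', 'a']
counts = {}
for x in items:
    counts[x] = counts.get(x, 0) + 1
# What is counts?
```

Initial: counts = {}, items = ['b', 'b', 'b', 'c', 'c', 'a']
See 'b': counts = {'b': 1}
See 'b': counts = {'b': 2}
See 'b': counts = {'b': 3}
See 'c': counts = {'b': 3, 'c': 1}
See 'c': counts = {'b': 3, 'c': 2}
See 'a': counts = {'b': 3, 'c': 2, 'a': 1}

{'b': 3, 'c': 2, 'a': 1}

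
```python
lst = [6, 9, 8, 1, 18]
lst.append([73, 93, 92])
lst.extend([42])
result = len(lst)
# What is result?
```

After line 1: lst = [6, 9, 8, 1, 18]
After line 2 (append adds [73, 93, 92] as single element): lst = [6, 9, 8, 1, 18, [73, 93, 92]]
After line 3 (extend unpacks [42], adds 42): lst = [6, 9, 8, 1, 18, [73, 93, 92], 42]
After line 4: result = len(lst) = 7

7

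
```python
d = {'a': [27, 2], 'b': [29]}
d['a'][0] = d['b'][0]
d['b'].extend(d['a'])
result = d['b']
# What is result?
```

After line 1: d = {'a': [27, 2], 'b': [29]}
After line 2 (a[0] = b[0] = 29): d = {'a': [29, 2], 'b': [29]}
After line 3 (b.extend(a) appends [29, 2]): d = {'a': [29, 2], 'b': [29, 29, 2]}
After line 4: result = d['b'] = [29, 29, 2]

[29, 29, 2]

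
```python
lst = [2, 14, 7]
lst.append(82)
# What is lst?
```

[2, 14, 7, 82]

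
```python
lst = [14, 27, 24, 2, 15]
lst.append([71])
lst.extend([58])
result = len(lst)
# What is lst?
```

After line 1: lst = [14, 27, 24, 2, 15]
After line 2 (append adds [71] as single element): lst = [14, 27, 24, 2, 15, [71]]
After line 3 (extend unpacks [58], adds 58): lst = [14, 27, 24, 2, 15, [71], 58]
After line 4: result = len(lst) = 7

[14, 27, 24, 2, 15, [71], 58]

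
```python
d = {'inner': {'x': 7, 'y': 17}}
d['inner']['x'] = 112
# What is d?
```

After line 1: d = {'inner': {'x': 7, 'y': 17}}
After line 2 (inner x overwritten): d = {'inner': {'x': 112, 'y': 17}}

{'inner': {'x': 112, 'y': 17}}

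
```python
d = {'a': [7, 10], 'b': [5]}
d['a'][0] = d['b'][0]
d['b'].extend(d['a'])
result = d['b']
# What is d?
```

After line 1: d = {'a': [7, 10], 'b': [5]}
After line 2 (a[0] = b[0] = 5): d = {'a': [5, 10], 'b': [5]}
After line 3 (b.extend(a) appends [5, 10]): d = {'a': [5, 10], 'b': [5, 5, 10]}
After line 4: result = d['b'] = [5, 5, 10]

{'a': [5, 10], 'b': [5, 5, 10]}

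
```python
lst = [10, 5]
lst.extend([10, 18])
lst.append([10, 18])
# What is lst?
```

After line 1: lst = [10, 5]
After line 2 (extend unpacks [10, 18]): lst = [10, 5, 10, 18]
After line 3 (append adds [10, 18] as single element): lst = [10, 5, 10, 18, [10, 18]]

[10, 5, 10, 18, [10, 18]]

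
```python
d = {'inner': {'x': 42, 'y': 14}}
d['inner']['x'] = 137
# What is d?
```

After line 1: d = {'inner': {'x': 42, 'y': 14}}
After line 2 (inner x overwritten): d = {'inner': {'x': 137, 'y': 14}}

{'inner': {'x': 137, 'y': 14}}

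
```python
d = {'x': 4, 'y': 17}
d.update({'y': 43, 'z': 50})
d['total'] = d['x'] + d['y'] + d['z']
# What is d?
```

After line 1: d = {'x': 4, 'y': 17}
After line 2 (y overwritten, z added): d = {'x': 4, 'y': 43, 'z': 50}
After line 3 (total = 4 + 43 + 50 = 97): d = {'x': 4, 'y': 43, 'z': 50, 'total': 97}

{'x': 4, 'y': 43, 'z': 50, 'total': 97}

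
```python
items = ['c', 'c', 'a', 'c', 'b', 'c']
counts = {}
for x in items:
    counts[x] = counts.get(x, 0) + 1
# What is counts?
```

Initial: counts = {}, items = ['c', 'c', 'a', 'c', 'b', 'c']
See 'c': counts = {'c': 1}
See 'c': counts = {'c': 2}
See 'a': counts = {'c': 2, 'a': 1}
See 'c': counts = {'c': 3, 'a': 1}
See 'b': counts = {'c': 3, 'a': 1, 'b': 1}
See 'c': counts = {'c': 4, 'a': 1, 'b': 1}

{'c': 4, 'a': 1, 'b': 1}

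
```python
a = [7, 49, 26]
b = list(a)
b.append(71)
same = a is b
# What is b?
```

After line 1: a = [7, 49, 26]
After line 2 (b = list(a) is a shallow copy, new object): a = [7, 49, 26], b = [7, 49, 26]
After line 3 (append only mutates b): a = [7, 49, 26], b = [7, 49, 26, 71]
After line 4 (same = a is b; different objects -> False): same = False

[7, 49, 26, 71]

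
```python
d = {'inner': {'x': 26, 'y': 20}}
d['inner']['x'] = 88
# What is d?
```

After line 1: d = {'inner': {'x': 26, 'y': 20}}
After line 2 (inner x overwritten): d = {'inner': {'x': 88, 'y': 20}}

{'inner': {'x': 88, 'y': 20}}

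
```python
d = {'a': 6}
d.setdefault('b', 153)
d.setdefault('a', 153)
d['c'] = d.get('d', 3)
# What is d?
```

After line 1: d = {'a': 6}
After line 2 (setdefault adds 'b'=153): d = {'a': 6, 'b': 153}
After line 3 (setdefault 'a' no-op, already exists): d = {'a': 6, 'b': 153}
After line 4 (get('d', 3) returns default since 'd' not in d): d = {'a': 6, 'b': 153, 'c': 3}

{'a': 6, 'b': 153, 'c': 3}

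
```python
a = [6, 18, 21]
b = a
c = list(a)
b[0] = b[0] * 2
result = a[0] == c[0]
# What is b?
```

After line 1: a = [6, 18, 21]
After line 2 (b = a, alias): a = [6, 18, 21], b = [6, 18, 21]
After line 3 (c = list(a) is a copy, new object): c = [6, 18, 21]
After line 4 (b[0] = 6 * 2 = 12; mutates shared a/b): a = b = [12, 18, 21], c = [6, 18, 21]
After line 5 (a[0] = 12, c[0] = 6; result = False)

[12, 18, 21]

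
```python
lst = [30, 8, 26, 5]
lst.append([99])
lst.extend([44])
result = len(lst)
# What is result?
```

After line 1: lst = [30, 8, 26, 5]
After line 2 (append adds [99] as single element): lst = [30, 8, 26, 5, [99]]
After line 3 (extend unpacks [44], adds 44): lst = [30, 8, 26, 5, [99], 44]
After line 4: result = len(lst) = 6

6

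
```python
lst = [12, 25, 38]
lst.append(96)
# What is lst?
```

[12, 25, 38, 96]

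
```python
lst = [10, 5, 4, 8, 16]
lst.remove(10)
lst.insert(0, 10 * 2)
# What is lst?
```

After line 1: lst = [10, 5, 4, 8, 16]
After line 2 (remove first 10): lst = [5, 4, 8, 16]
After line 3 (insert 20 at index 0): lst = [20, 5, 4, 8, 16]

[20, 5, 4, 8, 16]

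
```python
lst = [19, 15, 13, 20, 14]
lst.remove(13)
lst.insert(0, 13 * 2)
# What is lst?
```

After line 1: lst = [19, 15, 13, 20, 14]
After line 2 (remove first 13): lst = [19, 15, 20, 14]
After line 3 (insert 26 at index 0): lst = [26, 19, 15, 20, 14]

[26, 19, 15, 20, 14]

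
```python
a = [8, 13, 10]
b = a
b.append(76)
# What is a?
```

After line 1: a = [8, 13, 10]
After line 2 (b = a is an alias, same object): a = [8, 13, 10], b = [8, 13, 10]
After line 3 (b.append mutates the shared list): a = [8, 13, 10, 76], b = [8, 13, 10, 76]

[8, 13, 10, 76]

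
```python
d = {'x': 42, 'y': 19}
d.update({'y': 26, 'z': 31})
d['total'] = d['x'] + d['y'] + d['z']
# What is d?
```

After line 1: d = {'x': 42, 'y': 19}
After line 2 (y overwritten, z added): d = {'x': 42, 'y': 26, 'z': 31}
After line 3 (total = 42 + 26 + 31 = 99): d = {'x': 42, 'y': 26, 'z': 31, 'total': 99}

{'x': 42, 'y': 26, 'z': 31, 'total': 99}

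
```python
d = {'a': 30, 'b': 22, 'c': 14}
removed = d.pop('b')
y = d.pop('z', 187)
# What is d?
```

After line 1: d = {'a': 30, 'b': 22, 'c': 14}
After line 2 (pop 'b' returns 22): d = {'a': 30, 'c': 14}, removed = 22
After line 3 (pop 'z' missing, returns default 187): d = {'a': 30, 'c': 14}, y = 187

{'a': 30, 'c': 14}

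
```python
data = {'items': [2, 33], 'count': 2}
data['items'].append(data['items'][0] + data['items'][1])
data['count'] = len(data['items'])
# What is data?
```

After line 1: data = {'items': [2, 33], 'count': 2}
After line 2 (append 2 + 33 = 35): data = {'items': [2, 33, 35], 'count': 2}
After line 3 (count = len(items) = 3): data = {'items': [2, 33, 35], 'count': 3}

{'items': [2, 33, 35], 'count': 3}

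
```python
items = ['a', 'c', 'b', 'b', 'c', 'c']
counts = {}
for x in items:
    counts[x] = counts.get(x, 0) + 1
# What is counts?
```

Initial: counts = {}, items = ['a', 'c', 'b', 'b', 'c', 'c']
See 'a': counts = {'a': 1}
See 'c': counts = {'a': 1, 'c': 1}
See 'b': counts = {'a': 1, 'c': 1, 'b': 1}
See 'b': counts = {'a': 1, 'c': 1, 'b': 2}
See 'c': counts = {'a': 1, 'c': 2, 'b': 2}
See 'c': counts = {'a': 1, 'c': 3, 'b': 2}

{'a': 1, 'c': 3, 'b': 2}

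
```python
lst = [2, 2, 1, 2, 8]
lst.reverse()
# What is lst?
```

[8, 2, 1, 2, 2]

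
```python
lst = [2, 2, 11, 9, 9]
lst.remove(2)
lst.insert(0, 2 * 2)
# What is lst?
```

After line 1: lst = [2, 2, 11, 9, 9]
After line 2 (remove first 2): lst = [2, 11, 9, 9]
After line 3 (insert 4 at index 0): lst = [4, 2, 11, 9, 9]

[4, 2, 11, 9, 9]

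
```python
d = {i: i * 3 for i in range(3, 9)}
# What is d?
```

{3: 9, 4: 12, 5: 15, 6: 18, 7: 21, 8: 24}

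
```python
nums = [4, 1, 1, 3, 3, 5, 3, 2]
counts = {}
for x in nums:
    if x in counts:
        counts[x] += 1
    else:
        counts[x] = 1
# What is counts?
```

Initial: counts = {}, nums = [4, 1, 1, 3, 3, 5, 3, 2]
See 4: counts = {4: 1}
See 1: counts = {4: 1, 1: 1}
See 1: counts = {4: 1, 1: 2}
See 3: counts = {4: 1, 1: 2, 3: 1}
See 3: counts = {4: 1, 1: 2, 3: 2}
See 5: counts = {4: 1, 1: 2, 3: 2, 5: 1}
See 3: counts = {4: 1, 1: 2, 3: 3, 5: 1}
See 2: counts = {4: 1, 1: 2, 3: 3, 5: 1, 2: 1}

{4: 1, 1: 2, 3: 3, 5: 1, 2: 1}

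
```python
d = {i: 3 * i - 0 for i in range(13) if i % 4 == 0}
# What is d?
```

{0: 0, 4: 12, 8: 24, 12: 36}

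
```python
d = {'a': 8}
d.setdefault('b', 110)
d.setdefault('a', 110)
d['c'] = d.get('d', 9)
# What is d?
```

After line 1: d = {'a': 8}
After line 2 (setdefault adds 'b'=110): d = {'a': 8, 'b': 110}
After line 3 (setdefault 'a' no-op, already exists): d = {'a': 8, 'b': 110}
After line 4 (get('d', 9) returns default since 'd' not in d): d = {'a': 8, 'b': 110, 'c': 9}

{'a': 8, 'b': 110, 'c': 9}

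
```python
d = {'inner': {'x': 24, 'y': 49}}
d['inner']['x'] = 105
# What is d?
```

After line 1: d = {'inner': {'x': 24, 'y': 49}}
After line 2 (inner x overwritten): d = {'inner': {'x': 105, 'y': 49}}

{'inner': {'x': 105, 'y': 49}}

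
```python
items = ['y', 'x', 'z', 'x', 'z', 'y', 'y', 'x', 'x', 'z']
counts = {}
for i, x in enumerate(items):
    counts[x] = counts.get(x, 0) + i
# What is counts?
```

Initial: counts = {}, items = ['y', 'x', 'z', 'x', 'z', 'y', 'y', 'x', 'x', 'z']
i=0, x='y': counts = {'y': 0}
i=1, x='x': counts = {'y': 0, 'x': 1}
i=2, x='z': counts = {'y': 0, 'x': 1, 'z': 2}
i=3, x='x': counts = {'y': 0, 'x': 4, 'z': 2}
i=4, x='z': counts = {'y': 0, 'x': 4, 'z': 6}
i=5, x='y': counts = {'y': 5, 'x': 4, 'z': 6}
i=6, x='y': counts = {'y': 11, 'x': 4, 'z': 6}
i=7, x='x': counts = {'y': 11, 'x': 11, 'z': 6}
i=8, x='x': counts = {'y': 11, 'x': 19, 'z': 6}
i=9, x='z': counts = {'y': 11, 'x': 19, 'z': 15}

{'y': 11, 'x': 19, 'z': 15}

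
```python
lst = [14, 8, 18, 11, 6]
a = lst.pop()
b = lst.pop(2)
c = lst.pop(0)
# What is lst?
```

After line 1: lst = [14, 8, 18, 11, 6]
After line 2 (pop() -> a = 6): lst = [14, 8, 18, 11]
After line 3 (pop(2) -> b = 18): lst = [14, 8, 11]
After line 4 (pop(0) -> c = 14): lst = [8, 11]

[8, 11]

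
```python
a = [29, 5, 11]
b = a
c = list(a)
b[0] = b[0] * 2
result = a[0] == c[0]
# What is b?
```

After line 1: a = [29, 5, 11]
After line 2 (b = a, alias): a = [29, 5, 11], b = [29, 5, 11]
After line 3 (c = list(a) is a copy, new object): c = [29, 5, 11]
After line 4 (b[0] = 29 * 2 = 58; mutates shared a/b): a = b = [58, 5, 11], c = [29, 5, 11]
After line 5 (a[0] = 58, c[0] = 29; result = False)

[58, 5, 11]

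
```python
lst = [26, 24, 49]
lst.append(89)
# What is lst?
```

[26, 24, 49, 89]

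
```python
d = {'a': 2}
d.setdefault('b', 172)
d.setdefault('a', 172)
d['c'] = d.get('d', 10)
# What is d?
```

After line 1: d = {'a': 2}
After line 2 (setdefault adds 'b'=172): d = {'a': 2, 'b': 172}
After line 3 (setdefault 'a' no-op, already exists): d = {'a': 2, 'b': 172}
After line 4 (get('d', 10) returns default since 'd' not in d): d = {'a': 2, 'b': 172, 'c': 10}

{'a': 2, 'b': 172, 'c': 10}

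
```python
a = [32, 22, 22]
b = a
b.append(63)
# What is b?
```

After line 1: a = [32, 22, 22]
After line 2 (b = a is an alias, same object): a = [32, 22, 22], b = [32, 22, 22]
After line 3 (b.append mutates the shared list): a = [32, 22, 22, 63], b = [32, 22, 22, 63]

[32, 22, 22, 63]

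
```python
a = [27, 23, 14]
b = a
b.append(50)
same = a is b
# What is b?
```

After line 1: a = [27, 23, 14]
After line 2 (b = a is an alias, same object): a = [27, 23, 14], b = [27, 23, 14]
After line 3 (b.append mutates the shared list): a = [27, 23, 14, 50], b = [27, 23, 14, 50]
After line 4 (same = a is b; same object -> True): same = True

[27, 23, 14, 50]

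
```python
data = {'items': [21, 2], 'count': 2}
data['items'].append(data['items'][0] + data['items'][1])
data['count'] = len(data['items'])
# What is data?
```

After line 1: data = {'items': [21, 2], 'count': 2}
After line 2 (append 21 + 2 = 23): data = {'items': [21, 2, 23], 'count': 2}
After line 3 (count = len(items) = 3): data = {'items': [21, 2, 23], 'count': 3}

{'items': [21, 2, 23], 'count': 3}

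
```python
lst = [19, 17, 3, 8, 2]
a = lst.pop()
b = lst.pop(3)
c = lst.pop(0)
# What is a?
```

After line 1: lst = [19, 17, 3, 8, 2]
After line 2 (pop() -> a = 2): lst = [19, 17, 3, 8]
After line 3 (pop(3) -> b = 8): lst = [19, 17, 3]
After line 4 (pop(0) -> c = 19): lst = [17, 3]

2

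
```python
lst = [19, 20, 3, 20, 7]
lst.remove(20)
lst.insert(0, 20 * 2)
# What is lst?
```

After line 1: lst = [19, 20, 3, 20, 7]
After line 2 (remove first 20): lst = [19, 3, 20, 7]
After line 3 (insert 40 at index 0): lst = [40, 19, 3, 20, 7]

[40, 19, 3, 20, 7]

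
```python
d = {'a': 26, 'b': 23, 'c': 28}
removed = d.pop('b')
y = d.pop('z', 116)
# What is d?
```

After line 1: d = {'a': 26, 'b': 23, 'c': 28}
After line 2 (pop 'b' returns 23): d = {'a': 26, 'c': 28}, removed = 23
After line 3 (pop 'z' missing, returns default 116): d = {'a': 26, 'c': 28}, y = 116

{'a': 26, 'c': 28}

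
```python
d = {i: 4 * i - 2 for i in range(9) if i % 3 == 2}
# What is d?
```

{2: 6, 5: 18, 8: 30}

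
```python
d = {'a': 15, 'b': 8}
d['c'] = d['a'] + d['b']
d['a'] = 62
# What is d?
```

After line 1: d = {'a': 15, 'b': 8}
After line 2 (d['c'] = 15 + 8): d = {'a': 15, 'b': 8, 'c': 23}
After line 3: d = {'a': 62, 'b': 8, 'c': 23}

{'a': 62, 'b': 8, 'c': 23}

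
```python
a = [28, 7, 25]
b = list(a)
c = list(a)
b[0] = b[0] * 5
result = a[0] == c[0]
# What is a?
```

After line 1: a = [28, 7, 25]
After line 2 (b = list(a), copy): a = [28, 7, 25], b = [28, 7, 25]
After line 3 (c = list(a) is a copy, new object): c = [28, 7, 25]
After line 4 (b[0] = 28 * 5 = 140; only b mutates (copy)): a = [28, 7, 25], b = [140, 7, 25], c = [28, 7, 25]
After line 5 (a[0] = 28, c[0] = 28; result = True)

[28, 7, 25]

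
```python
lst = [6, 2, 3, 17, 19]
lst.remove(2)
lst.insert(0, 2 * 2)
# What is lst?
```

After line 1: lst = [6, 2, 3, 17, 19]
After line 2 (remove first 2): lst = [6, 3, 17, 19]
After line 3 (insert 4 at index 0): lst = [4, 6, 3, 17, 19]

[4, 6, 3, 17, 19]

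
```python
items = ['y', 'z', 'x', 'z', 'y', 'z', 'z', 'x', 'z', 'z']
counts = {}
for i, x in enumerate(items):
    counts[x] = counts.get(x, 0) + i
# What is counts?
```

Initial: counts = {}, items = ['y', 'z', 'x', 'z', 'y', 'z', 'z', 'x', 'z', 'z']
i=0, x='y': counts = {'y': 0}
i=1, x='z': counts = {'y': 0, 'z': 1}
i=2, x='x': counts = {'y': 0, 'z': 1, 'x': 2}
i=3, x='z': counts = {'y': 0, 'z': 4, 'x': 2}
i=4, x='y': counts = {'y': 4, 'z': 4, 'x': 2}
i=5, x='z': counts = {'y': 4, 'z': 9, 'x': 2}
i=6, x='z': counts = {'y': 4, 'z': 15, 'x': 2}
i=7, x='x': counts = {'y': 4, 'z': 15, 'x': 9}
i=8, x='z': counts = {'y': 4, 'z': 23, 'x': 9}
i=9, x='z': counts = {'y': 4, 'z': 32, 'x': 9}

{'y': 4, 'z': 32, 'x': 9}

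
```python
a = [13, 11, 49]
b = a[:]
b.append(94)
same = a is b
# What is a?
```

After line 1: a = [13, 11, 49]
After line 2 (b = a[:] is a shallow copy, new object): a = [13, 11, 49], b = [13, 11, 49]
After line 3 (append only mutates b): a = [13, 11, 49], b = [13, 11, 49, 94]
After line 4 (same = a is b; different objects -> False): same = False

[13, 11, 49]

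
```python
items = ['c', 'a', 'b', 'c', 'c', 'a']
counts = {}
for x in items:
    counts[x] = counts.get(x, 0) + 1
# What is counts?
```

Initial: counts = {}, items = ['c', 'a', 'b', 'c', 'c', 'a']
See 'c': counts = {'c': 1}
See 'a': counts = {'c': 1, 'a': 1}
See 'b': counts = {'c': 1, 'a': 1, 'b': 1}
See 'c': counts = {'c': 2, 'a': 1, 'b': 1}
See 'c': counts = {'c': 3, 'a': 1, 'b': 1}
See 'a': counts = {'c': 3, 'a': 2, 'b': 1}

{'c': 3, 'a': 2, 'b': 1}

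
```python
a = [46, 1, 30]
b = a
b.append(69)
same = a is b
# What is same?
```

After line 1: a = [46, 1, 30]
After line 2 (b = a is an alias, same object): a = [46, 1, 30], b = [46, 1, 30]
After line 3 (b.append mutates the shared list): a = [46, 1, 30, 69], b = [46, 1, 30, 69]
After line 4 (same = a is b; same object -> True): same = True

True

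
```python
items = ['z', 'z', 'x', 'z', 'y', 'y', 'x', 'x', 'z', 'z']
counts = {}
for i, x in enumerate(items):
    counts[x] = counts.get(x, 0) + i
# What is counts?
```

Initial: counts = {}, items = ['z', 'z', 'x', 'z', 'y', 'y', 'x', 'x', 'z', 'z']
i=0, x='z': counts = {'z': 0}
i=1, x='z': counts = {'z': 1}
i=2, x='x': counts = {'z': 1, 'x': 2}
i=3, x='z': counts = {'z': 4, 'x': 2}
i=4, x='y': counts = {'z': 4, 'x': 2, 'y': 4}
i=5, x='y': counts = {'z': 4, 'x': 2, 'y': 9}
i=6, x='x': counts = {'z': 4, 'x': 8, 'y': 9}
i=7, x='x': counts = {'z': 4, 'x': 15, 'y': 9}
i=8, x='z': counts = {'z': 12, 'x': 15, 'y': 9}
i=9, x='z': counts = {'z': 21, 'x': 15, 'y': 9}

{'z': 21, 'x': 15, 'y': 9}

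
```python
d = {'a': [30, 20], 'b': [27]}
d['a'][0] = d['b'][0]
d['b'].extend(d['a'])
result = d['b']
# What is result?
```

After line 1: d = {'a': [30, 20], 'b': [27]}
After line 2 (a[0] = b[0] = 27): d = {'a': [27, 20], 'b': [27]}
After line 3 (b.extend(a) appends [27, 20]): d = {'a': [27, 20], 'b': [27, 27, 20]}
After line 4: result = d['b'] = [27, 27, 20]

[27, 27, 20]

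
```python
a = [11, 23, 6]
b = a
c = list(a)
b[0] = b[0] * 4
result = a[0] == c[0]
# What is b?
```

After line 1: a = [11, 23, 6]
After line 2 (b = a, alias): a = [11, 23, 6], b = [11, 23, 6]
After line 3 (c = list(a) is a copy, new object): c = [11, 23, 6]
After line 4 (b[0] = 11 * 4 = 44; mutates shared a/b): a = b = [44, 23, 6], c = [11, 23, 6]
After line 5 (a[0] = 44, c[0] = 11; result = False)

[44, 23, 6]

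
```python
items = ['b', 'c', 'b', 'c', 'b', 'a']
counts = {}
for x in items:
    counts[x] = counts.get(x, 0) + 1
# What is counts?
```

Initial: counts = {}, items = ['b', 'c', 'b', 'c', 'b', 'a']
See 'b': counts = {'b': 1}
See 'c': counts = {'b': 1, 'c': 1}
See 'b': counts = {'b': 2, 'c': 1}
See 'c': counts = {'b': 2, 'c': 2}
See 'b': counts = {'b': 3, 'c': 2}
See 'a': counts = {'b': 3, 'c': 2, 'a': 1}

{'b': 3, 'c': 2, 'a': 1}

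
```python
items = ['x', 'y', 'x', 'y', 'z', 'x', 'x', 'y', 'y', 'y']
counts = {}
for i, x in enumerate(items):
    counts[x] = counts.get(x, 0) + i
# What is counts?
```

Initial: counts = {}, items = ['x', 'y', 'x', 'y', 'z', 'x', 'x', 'y', 'y', 'y']
i=0, x='x': counts = {'x': 0}
i=1, x='y': counts = {'x': 0, 'y': 1}
i=2, x='x': counts = {'x': 2, 'y': 1}
i=3, x='y': counts = {'x': 2, 'y': 4}
i=4, x='z': counts = {'x': 2, 'y': 4, 'z': 4}
i=5, x='x': counts = {'x': 7, 'y': 4, 'z': 4}
i=6, x='x': counts = {'x': 13, 'y': 4, 'z': 4}
i=7, x='y': counts = {'x': 13, 'y': 11, 'z': 4}
i=8, x='y': counts = {'x': 13, 'y': 19, 'z': 4}
i=9, x='y': counts = {'x': 13, 'y': 28, 'z': 4}

{'x': 13, 'y': 28, 'z': 4}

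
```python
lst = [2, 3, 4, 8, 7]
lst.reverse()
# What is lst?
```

[7, 8, 4, 3, 2]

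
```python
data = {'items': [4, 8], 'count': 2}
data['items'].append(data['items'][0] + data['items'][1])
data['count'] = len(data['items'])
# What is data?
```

After line 1: data = {'items': [4, 8], 'count': 2}
After line 2 (append 4 + 8 = 12): data = {'items': [4, 8, 12], 'count': 2}
After line 3 (count = len(items) = 3): data = {'items': [4, 8, 12], 'count': 3}

{'items': [4, 8, 12], 'count': 3}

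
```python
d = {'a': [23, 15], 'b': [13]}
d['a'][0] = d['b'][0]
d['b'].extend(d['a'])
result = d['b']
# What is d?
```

After line 1: d = {'a': [23, 15], 'b': [13]}
After line 2 (a[0] = b[0] = 13): d = {'a': [13, 15], 'b': [13]}
After line 3 (b.extend(a) appends [13, 15]): d = {'a': [13, 15], 'b': [13, 13, 15]}
After line 4: result = d['b'] = [13, 13, 15]

{'a': [13, 15], 'b': [13, 13, 15]}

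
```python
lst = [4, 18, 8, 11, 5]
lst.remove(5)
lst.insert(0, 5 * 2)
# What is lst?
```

After line 1: lst = [4, 18, 8, 11, 5]
After line 2 (remove first 5): lst = [4, 18, 8, 11]
After line 3 (insert 10 at index 0): lst = [10, 4, 18, 8, 11]

[10, 4, 18, 8, 11]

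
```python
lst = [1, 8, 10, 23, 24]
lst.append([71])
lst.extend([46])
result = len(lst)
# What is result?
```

After line 1: lst = [1, 8, 10, 23, 24]
After line 2 (append adds [71] as single element): lst = [1, 8, 10, 23, 24, [71]]
After line 3 (extend unpacks [46], adds 46): lst = [1, 8, 10, 23, 24, [71], 46]
After line 4: result = len(lst) = 7

7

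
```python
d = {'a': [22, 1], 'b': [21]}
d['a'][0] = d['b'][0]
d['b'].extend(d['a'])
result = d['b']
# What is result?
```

After line 1: d = {'a': [22, 1], 'b': [21]}
After line 2 (a[0] = b[0] = 21): d = {'a': [21, 1], 'b': [21]}
After line 3 (b.extend(a) appends [21, 1]): d = {'a': [21, 1], 'b': [21, 21, 1]}
After line 4: result = d['b'] = [21, 21, 1]

[21, 21, 1]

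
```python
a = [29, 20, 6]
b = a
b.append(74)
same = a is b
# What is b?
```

After line 1: a = [29, 20, 6]
After line 2 (b = a is an alias, same object): a = [29, 20, 6], b = [29, 20, 6]
After line 3 (b.append mutates the shared list): a = [29, 20, 6, 74], b = [29, 20, 6, 74]
After line 4 (same = a is b; same object -> True): same = True

[29, 20, 6, 74]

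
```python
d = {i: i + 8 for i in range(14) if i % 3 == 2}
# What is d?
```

{2: 10, 5: 13, 8: 16, 11: 19}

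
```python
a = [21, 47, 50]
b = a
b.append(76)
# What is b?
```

After line 1: a = [21, 47, 50]
After line 2 (b = a is an alias, same object): a = [21, 47, 50], b = [21, 47, 50]
After line 3 (b.append mutates the shared list): a = [21, 47, 50, 76], b = [21, 47, 50, 76]

[21, 47, 50, 76]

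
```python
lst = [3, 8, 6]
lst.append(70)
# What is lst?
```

[3, 8, 6, 70]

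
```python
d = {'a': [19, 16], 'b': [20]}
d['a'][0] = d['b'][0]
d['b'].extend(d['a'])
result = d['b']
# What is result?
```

After line 1: d = {'a': [19, 16], 'b': [20]}
After line 2 (a[0] = b[0] = 20): d = {'a': [20, 16], 'b': [20]}
After line 3 (b.extend(a) appends [20, 16]): d = {'a': [20, 16], 'b': [20, 20, 16]}
After line 4: result = d['b'] = [20, 20, 16]

[20, 20, 16]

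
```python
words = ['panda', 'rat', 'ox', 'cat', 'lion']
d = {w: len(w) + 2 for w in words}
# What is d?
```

{'panda': 7, 'rat': 5, 'ox': 4, 'cat': 5, 'lion': 6}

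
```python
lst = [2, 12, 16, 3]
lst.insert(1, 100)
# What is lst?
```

[2, 100, 12, 16, 3]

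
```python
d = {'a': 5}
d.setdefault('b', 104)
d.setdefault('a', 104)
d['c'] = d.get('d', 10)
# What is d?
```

After line 1: d = {'a': 5}
After line 2 (setdefault adds 'b'=104): d = {'a': 5, 'b': 104}
After line 3 (setdefault 'a' no-op, already exists): d = {'a': 5, 'b': 104}
After line 4 (get('d', 10) returns default since 'd' not in d): d = {'a': 5, 'b': 104, 'c': 10}

{'a': 5, 'b': 104, 'c': 10}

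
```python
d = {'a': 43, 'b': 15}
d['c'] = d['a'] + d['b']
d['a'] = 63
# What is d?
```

After line 1: d = {'a': 43, 'b': 15}
After line 2 (d['c'] = 43 + 15): d = {'a': 43, 'b': 15, 'c': 58}
After line 3: d = {'a': 63, 'b': 15, 'c': 58}

{'a': 63, 'b': 15, 'c': 58}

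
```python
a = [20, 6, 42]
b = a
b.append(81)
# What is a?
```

After line 1: a = [20, 6, 42]
After line 2 (b = a is an alias, same object): a = [20, 6, 42], b = [20, 6, 42]
After line 3 (b.append mutates the shared list): a = [20, 6, 42, 81], b = [20, 6, 42, 81]

[20, 6, 42, 81]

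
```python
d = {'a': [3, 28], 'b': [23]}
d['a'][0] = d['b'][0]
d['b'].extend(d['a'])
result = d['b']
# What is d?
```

After line 1: d = {'a': [3, 28], 'b': [23]}
After line 2 (a[0] = b[0] = 23): d = {'a': [23, 28], 'b': [23]}
After line 3 (b.extend(a) appends [23, 28]): d = {'a': [23, 28], 'b': [23, 23, 28]}
After line 4: result = d['b'] = [23, 23, 28]

{'a': [23, 28], 'b': [23, 23, 28]}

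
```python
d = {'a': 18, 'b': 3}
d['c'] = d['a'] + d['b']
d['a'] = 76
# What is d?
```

After line 1: d = {'a': 18, 'b': 3}
After line 2 (d['c'] = 18 + 3): d = {'a': 18, 'b': 3, 'c': 21}
After line 3: d = {'a': 76, 'b': 3, 'c': 21}

{'a': 76, 'b': 3, 'c': 21}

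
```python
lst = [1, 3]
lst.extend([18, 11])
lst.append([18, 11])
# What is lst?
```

After line 1: lst = [1, 3]
After line 2 (extend unpacks [18, 11]): lst = [1, 3, 18, 11]
After line 3 (append adds [18, 11] as single element): lst = [1, 3, 18, 11, [18, 11]]

[1, 3, 18, 11, [18, 11]]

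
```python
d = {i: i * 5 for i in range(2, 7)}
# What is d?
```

{2: 10, 3: 15, 4: 20, 5: 25, 6: 30}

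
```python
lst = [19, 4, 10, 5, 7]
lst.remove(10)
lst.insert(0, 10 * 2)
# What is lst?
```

After line 1: lst = [19, 4, 10, 5, 7]
After line 2 (remove first 10): lst = [19, 4, 5, 7]
After line 3 (insert 20 at index 0): lst = [20, 19, 4, 5, 7]

[20, 19, 4, 5, 7]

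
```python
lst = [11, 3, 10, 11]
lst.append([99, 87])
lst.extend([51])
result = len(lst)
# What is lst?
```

After line 1: lst = [11, 3, 10, 11]
After line 2 (append adds [99, 87] as single element): lst = [11, 3, 10, 11, [99, 87]]
After line 3 (extend unpacks [51], adds 51): lst = [11, 3, 10, 11, [99, 87], 51]
After line 4: result = len(lst) = 6

[11, 3, 10, 11, [99, 87], 51]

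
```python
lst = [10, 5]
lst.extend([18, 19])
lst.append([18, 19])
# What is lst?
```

After line 1: lst = [10, 5]
After line 2 (extend unpacks [18, 19]): lst = [10, 5, 18, 19]
After line 3 (append adds [18, 19] as single element): lst = [10, 5, 18, 19, [18, 19]]

[10, 5, 18, 19, [18, 19]]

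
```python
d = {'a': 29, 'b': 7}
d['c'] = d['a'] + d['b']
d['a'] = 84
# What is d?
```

After line 1: d = {'a': 29, 'b': 7}
After line 2 (d['c'] = 29 + 7): d = {'a': 29, 'b': 7, 'c': 36}
After line 3: d = {'a': 84, 'b': 7, 'c': 36}

{'a': 84, 'b': 7, 'c': 36}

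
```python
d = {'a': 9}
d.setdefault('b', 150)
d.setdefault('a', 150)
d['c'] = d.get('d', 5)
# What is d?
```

After line 1: d = {'a': 9}
After line 2 (setdefault adds 'b'=150): d = {'a': 9, 'b': 150}
After line 3 (setdefault 'a' no-op, already exists): d = {'a': 9, 'b': 150}
After line 4 (get('d', 5) returns default since 'd' not in d): d = {'a': 9, 'b': 150, 'c': 5}

{'a': 9, 'b': 150, 'c': 5}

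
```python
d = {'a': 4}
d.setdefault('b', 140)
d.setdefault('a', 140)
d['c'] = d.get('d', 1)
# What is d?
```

After line 1: d = {'a': 4}
After line 2 (setdefault adds 'b'=140): d = {'a': 4, 'b': 140}
After line 3 (setdefault 'a' no-op, already exists): d = {'a': 4, 'b': 140}
After line 4 (get('d', 1) returns default since 'd' not in d): d = {'a': 4, 'b': 140, 'c': 1}

{'a': 4, 'b': 140, 'c': 1}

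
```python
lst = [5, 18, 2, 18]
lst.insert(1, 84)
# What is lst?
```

[5, 84, 18, 2, 18]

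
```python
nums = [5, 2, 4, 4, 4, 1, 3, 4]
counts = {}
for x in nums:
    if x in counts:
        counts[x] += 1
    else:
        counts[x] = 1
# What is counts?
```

Initial: counts = {}, nums = [5, 2, 4, 4, 4, 1, 3, 4]
See 5: counts = {5: 1}
See 2: counts = {5: 1, 2: 1}
See 4: counts = {5: 1, 2: 1, 4: 1}
See 4: counts = {5: 1, 2: 1, 4: 2}
See 4: counts = {5: 1, 2: 1, 4: 3}
See 1: counts = {5: 1, 2: 1, 4: 3, 1: 1}
See 3: counts = {5: 1, 2: 1, 4: 3, 1: 1, 3: 1}
See 4: counts = {5: 1, 2: 1, 4: 4, 1: 1, 3: 1}

{5: 1, 2: 1, 4: 4, 1: 1, 3: 1}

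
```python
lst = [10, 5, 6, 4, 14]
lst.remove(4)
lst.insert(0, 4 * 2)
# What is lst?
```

After line 1: lst = [10, 5, 6, 4, 14]
After line 2 (remove first 4): lst = [10, 5, 6, 14]
After line 3 (insert 8 at index 0): lst = [8, 10, 5, 6, 14]

[8, 10, 5, 6, 14]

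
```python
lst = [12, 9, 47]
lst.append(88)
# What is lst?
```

[12, 9, 47, 88]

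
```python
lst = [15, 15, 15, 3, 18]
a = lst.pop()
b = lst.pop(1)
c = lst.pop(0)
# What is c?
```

After line 1: lst = [15, 15, 15, 3, 18]
After line 2 (pop() -> a = 18): lst = [15, 15, 15, 3]
After line 3 (pop(1) -> b = 15): lst = [15, 15, 3]
After line 4 (pop(0) -> c = 15): lst = [15, 3]

15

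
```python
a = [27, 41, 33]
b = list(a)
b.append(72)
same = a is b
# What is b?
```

After line 1: a = [27, 41, 33]
After line 2 (b = list(a) is a shallow copy, new object): a = [27, 41, 33], b = [27, 41, 33]
After line 3 (append only mutates b): a = [27, 41, 33], b = [27, 41, 33, 72]
After line 4 (same = a is b; different objects -> False): same = False

[27, 41, 33, 72]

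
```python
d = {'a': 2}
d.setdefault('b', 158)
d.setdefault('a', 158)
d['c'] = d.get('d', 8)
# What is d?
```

After line 1: d = {'a': 2}
After line 2 (setdefault adds 'b'=158): d = {'a': 2, 'b': 158}
After line 3 (setdefault 'a' no-op, already exists): d = {'a': 2, 'b': 158}
After line 4 (get('d', 8) returns default since 'd' not in d): d = {'a': 2, 'b': 158, 'c': 8}

{'a': 2, 'b': 158, 'c': 8}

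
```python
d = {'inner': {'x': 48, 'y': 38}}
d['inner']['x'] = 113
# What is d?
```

After line 1: d = {'inner': {'x': 48, 'y': 38}}
After line 2 (inner x overwritten): d = {'inner': {'x': 113, 'y': 38}}

{'inner': {'x': 113, 'y': 38}}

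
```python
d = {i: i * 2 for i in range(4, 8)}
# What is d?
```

{4: 8, 5: 10, 6: 12, 7: 14}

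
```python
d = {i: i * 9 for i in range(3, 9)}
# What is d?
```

{3: 27, 4: 36, 5: 45, 6: 54, 7: 63, 8: 72}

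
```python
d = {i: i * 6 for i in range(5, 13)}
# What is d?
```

{5: 30, 6: 36, 7: 42, 8: 48, 9: 54, 10: 60, 11: 66, 12: 72}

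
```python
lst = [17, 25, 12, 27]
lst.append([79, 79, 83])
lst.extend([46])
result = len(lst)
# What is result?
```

After line 1: lst = [17, 25, 12, 27]
After line 2 (append adds [79, 79, 83] as single element): lst = [17, 25, 12, 27, [79, 79, 83]]
After line 3 (extend unpacks [46], adds 46): lst = [17, 25, 12, 27, [79, 79, 83], 46]
After line 4: result = len(lst) = 6

6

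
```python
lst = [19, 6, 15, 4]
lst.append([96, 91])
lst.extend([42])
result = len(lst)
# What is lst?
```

After line 1: lst = [19, 6, 15, 4]
After line 2 (append adds [96, 91] as single element): lst = [19, 6, 15, 4, [96, 91]]
After line 3 (extend unpacks [42], adds 42): lst = [19, 6, 15, 4, [96, 91], 42]
After line 4: result = len(lst) = 6

[19, 6, 15, 4, [96, 91], 42]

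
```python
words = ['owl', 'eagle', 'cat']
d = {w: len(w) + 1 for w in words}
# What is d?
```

{'owl': 4, 'eagle': 6, 'cat': 4}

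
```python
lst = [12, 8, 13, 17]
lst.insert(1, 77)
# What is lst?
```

[12, 77, 8, 13, 17]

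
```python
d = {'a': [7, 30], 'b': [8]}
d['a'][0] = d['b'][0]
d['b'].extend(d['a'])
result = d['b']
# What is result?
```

After line 1: d = {'a': [7, 30], 'b': [8]}
After line 2 (a[0] = b[0] = 8): d = {'a': [8, 30], 'b': [8]}
After line 3 (b.extend(a) appends [8, 30]): d = {'a': [8, 30], 'b': [8, 8, 30]}
After line 4: result = d['b'] = [8, 8, 30]

[8, 8, 30]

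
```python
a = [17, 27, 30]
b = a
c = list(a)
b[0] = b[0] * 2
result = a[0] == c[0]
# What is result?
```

After line 1: a = [17, 27, 30]
After line 2 (b = a, alias): a = [17, 27, 30], b = [17, 27, 30]
After line 3 (c = list(a) is a copy, new object): c = [17, 27, 30]
After line 4 (b[0] = 17 * 2 = 34; mutates shared a/b): a = b = [34, 27, 30], c = [17, 27, 30]
After line 5 (a[0] = 34, c[0] = 17; result = False)

False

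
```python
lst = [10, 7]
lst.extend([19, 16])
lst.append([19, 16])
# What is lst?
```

After line 1: lst = [10, 7]
After line 2 (extend unpacks [19, 16]): lst = [10, 7, 19, 16]
After line 3 (append adds [19, 16] as single element): lst = [10, 7, 19, 16, [19, 16]]

[10, 7, 19, 16, [19, 16]]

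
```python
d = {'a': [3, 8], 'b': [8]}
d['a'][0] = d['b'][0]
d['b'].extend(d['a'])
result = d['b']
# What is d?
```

After line 1: d = {'a': [3, 8], 'b': [8]}
After line 2 (a[0] = b[0] = 8): d = {'a': [8, 8], 'b': [8]}
After line 3 (b.extend(a) appends [8, 8]): d = {'a': [8, 8], 'b': [8, 8, 8]}
After line 4: result = d['b'] = [8, 8, 8]

{'a': [8, 8], 'b': [8, 8, 8]}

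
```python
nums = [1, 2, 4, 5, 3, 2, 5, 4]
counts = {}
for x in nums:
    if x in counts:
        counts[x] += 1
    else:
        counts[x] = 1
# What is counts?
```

Initial: counts = {}, nums = [1, 2, 4, 5, 3, 2, 5, 4]
See 1: counts = {1: 1}
See 2: counts = {1: 1, 2: 1}
See 4: counts = {1: 1, 2: 1, 4: 1}
See 5: counts = {1: 1, 2: 1, 4: 1, 5: 1}
See 3: counts = {1: 1, 2: 1, 4: 1, 5: 1, 3: 1}
See 2: counts = {1: 1, 2: 2, 4: 1, 5: 1, 3: 1}
See 5: counts = {1: 1, 2: 2, 4: 1, 5: 2, 3: 1}
See 4: counts = {1: 1, 2: 2, 4: 2, 5: 2, 3: 1}

{1: 1, 2: 2, 4: 2, 5: 2, 3: 1}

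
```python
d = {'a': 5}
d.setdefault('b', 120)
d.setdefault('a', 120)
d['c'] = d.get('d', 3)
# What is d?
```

After line 1: d = {'a': 5}
After line 2 (setdefault adds 'b'=120): d = {'a': 5, 'b': 120}
After line 3 (setdefault 'a' no-op, already exists): d = {'a': 5, 'b': 120}
After line 4 (get('d', 3) returns default since 'd' not in d): d = {'a': 5, 'b': 120, 'c': 3}

{'a': 5, 'b': 120, 'c': 3}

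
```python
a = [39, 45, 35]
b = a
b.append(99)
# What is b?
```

After line 1: a = [39, 45, 35]
After line 2 (b = a is an alias, same object): a = [39, 45, 35], b = [39, 45, 35]
After line 3 (b.append mutates the shared list): a = [39, 45, 35, 99], b = [39, 45, 35, 99]

[39, 45, 35, 99]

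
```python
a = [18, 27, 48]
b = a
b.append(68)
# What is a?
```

After line 1: a = [18, 27, 48]
After line 2 (b = a is an alias, same object): a = [18, 27, 48], b = [18, 27, 48]
After line 3 (b.append mutates the shared list): a = [18, 27, 48, 68], b = [18, 27, 48, 68]

[18, 27, 48, 68]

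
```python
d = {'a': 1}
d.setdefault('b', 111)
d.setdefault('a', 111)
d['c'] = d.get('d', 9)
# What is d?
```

After line 1: d = {'a': 1}
After line 2 (setdefault adds 'b'=111): d = {'a': 1, 'b': 111}
After line 3 (setdefault 'a' no-op, already exists): d = {'a': 1, 'b': 111}
After line 4 (get('d', 9) returns default since 'd' not in d): d = {'a': 1, 'b': 111, 'c': 9}

{'a': 1, 'b': 111, 'c': 9}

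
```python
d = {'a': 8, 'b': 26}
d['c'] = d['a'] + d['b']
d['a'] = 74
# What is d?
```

After line 1: d = {'a': 8, 'b': 26}
After line 2 (d['c'] = 8 + 26): d = {'a': 8, 'b': 26, 'c': 34}
After line 3: d = {'a': 74, 'b': 26, 'c': 34}

{'a': 74, 'b': 26, 'c': 34}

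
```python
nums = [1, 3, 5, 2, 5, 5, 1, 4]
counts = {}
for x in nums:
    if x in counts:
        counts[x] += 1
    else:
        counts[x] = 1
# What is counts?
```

Initial: counts = {}, nums = [1, 3, 5, 2, 5, 5, 1, 4]
See 1: counts = {1: 1}
See 3: counts = {1: 1, 3: 1}
See 5: counts = {1: 1, 3: 1, 5: 1}
See 2: counts = {1: 1, 3: 1, 5: 1, 2: 1}
See 5: counts = {1: 1, 3: 1, 5: 2, 2: 1}
See 5: counts = {1: 1, 3: 1, 5: 3, 2: 1}
See 1: counts = {1: 2, 3: 1, 5: 3, 2: 1}
See 4: counts = {1: 2, 3: 1, 5: 3, 2: 1, 4: 1}

{1: 2, 3: 1, 5: 3, 2: 1, 4: 1}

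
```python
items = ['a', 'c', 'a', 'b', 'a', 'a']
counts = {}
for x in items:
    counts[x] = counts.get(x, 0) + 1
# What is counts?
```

Initial: counts = {}, items = ['a', 'c', 'a', 'b', 'a', 'a']
See 'a': counts = {'a': 1}
See 'c': counts = {'a': 1, 'c': 1}
See 'a': counts = {'a': 2, 'c': 1}
See 'b': counts = {'a': 2, 'c': 1, 'b': 1}
See 'a': counts = {'a': 3, 'c': 1, 'b': 1}
See 'a': counts = {'a': 4, 'c': 1, 'b': 1}

{'a': 4, 'c': 1, 'b': 1}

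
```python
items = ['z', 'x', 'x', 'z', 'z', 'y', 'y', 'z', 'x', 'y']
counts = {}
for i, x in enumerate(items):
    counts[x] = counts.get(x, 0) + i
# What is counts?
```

Initial: counts = {}, items = ['z', 'x', 'x', 'z', 'z', 'y', 'y', 'z', 'x', 'y']
i=0, x='z': counts = {'z': 0}
i=1, x='x': counts = {'z': 0, 'x': 1}
i=2, x='x': counts = {'z': 0, 'x': 3}
i=3, x='z': counts = {'z': 3, 'x': 3}
i=4, x='z': counts = {'z': 7, 'x': 3}
i=5, x='y': counts = {'z': 7, 'x': 3, 'y': 5}
i=6, x='y': counts = {'z': 7, 'x': 3, 'y': 11}
i=7, x='z': counts = {'z': 14, 'x': 3, 'y': 11}
i=8, x='x': counts = {'z': 14, 'x': 11, 'y': 11}
i=9, x='y': counts = {'z': 14, 'x': 11, 'y': 20}

{'z': 14, 'x': 11, 'y': 20}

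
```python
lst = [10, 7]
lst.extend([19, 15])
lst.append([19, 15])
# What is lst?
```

After line 1: lst = [10, 7]
After line 2 (extend unpacks [19, 15]): lst = [10, 7, 19, 15]
After line 3 (append adds [19, 15] as single element): lst = [10, 7, 19, 15, [19, 15]]

[10, 7, 19, 15, [19, 15]]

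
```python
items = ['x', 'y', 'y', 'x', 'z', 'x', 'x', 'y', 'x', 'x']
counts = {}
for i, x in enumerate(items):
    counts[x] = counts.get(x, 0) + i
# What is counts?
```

Initial: counts = {}, items = ['x', 'y', 'y', 'x', 'z', 'x', 'x', 'y', 'x', 'x']
i=0, x='x': counts = {'x': 0}
i=1, x='y': counts = {'x': 0, 'y': 1}
i=2, x='y': counts = {'x': 0, 'y': 3}
i=3, x='x': counts = {'x': 3, 'y': 3}
i=4, x='z': counts = {'x': 3, 'y': 3, 'z': 4}
i=5, x='x': counts = {'x': 8, 'y': 3, 'z': 4}
i=6, x='x': counts = {'x': 14, 'y': 3, 'z': 4}
i=7, x='y': counts = {'x': 14, 'y': 10, 'z': 4}
i=8, x='x': counts = {'x': 22, 'y': 10, 'z': 4}
i=9, x='x': counts = {'x': 31, 'y': 10, 'z': 4}

{'x': 31, 'y': 10, 'z': 4}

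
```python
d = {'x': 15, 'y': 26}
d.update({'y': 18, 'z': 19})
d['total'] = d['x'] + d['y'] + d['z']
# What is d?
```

After line 1: d = {'x': 15, 'y': 26}
After line 2 (y overwritten, z added): d = {'x': 15, 'y': 18, 'z': 19}
After line 3 (total = 15 + 18 + 19 = 52): d = {'x': 15, 'y': 18, 'z': 19, 'total': 52}

{'x': 15, 'y': 18, 'z': 19, 'total': 52}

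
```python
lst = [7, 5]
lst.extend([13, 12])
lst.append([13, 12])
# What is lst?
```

After line 1: lst = [7, 5]
After line 2 (extend unpacks [13, 12]): lst = [7, 5, 13, 12]
After line 3 (append adds [13, 12] as single element): lst = [7, 5, 13, 12, [13, 12]]

[7, 5, 13, 12, [13, 12]]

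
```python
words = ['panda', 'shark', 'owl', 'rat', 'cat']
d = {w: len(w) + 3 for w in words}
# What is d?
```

{'panda': 8, 'shark': 8, 'owl': 6, 'rat': 6, 'cat': 6}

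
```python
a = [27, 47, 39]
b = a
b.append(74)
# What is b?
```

After line 1: a = [27, 47, 39]
After line 2 (b = a is an alias, same object): a = [27, 47, 39], b = [27, 47, 39]
After line 3 (b.append mutates the shared list): a = [27, 47, 39, 74], b = [27, 47, 39, 74]

[27, 47, 39, 74]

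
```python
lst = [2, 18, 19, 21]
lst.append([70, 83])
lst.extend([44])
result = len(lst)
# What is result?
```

After line 1: lst = [2, 18, 19, 21]
After line 2 (append adds [70, 83] as single element): lst = [2, 18, 19, 21, [70, 83]]
After line 3 (extend unpacks [44], adds 44): lst = [2, 18, 19, 21, [70, 83], 44]
After line 4: result = len(lst) = 6

6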